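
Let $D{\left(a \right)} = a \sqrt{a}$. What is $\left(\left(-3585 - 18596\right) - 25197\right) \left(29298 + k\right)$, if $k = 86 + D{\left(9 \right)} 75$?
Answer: $-1488095602$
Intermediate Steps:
$D{\left(a \right)} = a^{\frac{3}{2}}$
$k = 2111$ ($k = 86 + 9^{\frac{3}{2}} \cdot 75 = 86 + 27 \cdot 75 = 86 + 2025 = 2111$)
$\left(\left(-3585 - 18596\right) - 25197\right) \left(29298 + k\right) = \left(\left(-3585 - 18596\right) - 25197\right) \left(29298 + 2111\right) = \left(-22181 - 25197\right) 31409 = \left(-47378\right) 31409 = -1488095602$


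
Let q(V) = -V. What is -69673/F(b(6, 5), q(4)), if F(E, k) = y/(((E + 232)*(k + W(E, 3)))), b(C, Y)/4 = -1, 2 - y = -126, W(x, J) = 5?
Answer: -3971361/32 ≈ -1.2411e+5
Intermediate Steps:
y = 128 (y = 2 - 1*(-126) = 2 + 126 = 128)
b(C, Y) = -4 (b(C, Y) = 4*(-1) = -4)
F(E, k) = 128/((5 + k)*(232 + E)) (F(E, k) = 128/(((E + 232)*(k + 5))) = 128/(((232 + E)*(5 + k))) = 128/(((5 + k)*(232 + E))) = 128*(1/((5 + k)*(232 + E))) = 128/((5 + k)*(232 + E)))
-69673/F(b(6, 5), q(4)) = -69673/(128/(1160 + 5*(-4) + 232*(-1*4) - (-4)*4)) = -69673/(128/(1160 - 20 + 232*(-4) - 4*(-4))) = -69673/(128/(1160 - 20 - 928 + 16)) = -69673/(128/228) = -69673/(128*(1/228)) = -69673/32/57 = -69673*57/32 = -3971361/32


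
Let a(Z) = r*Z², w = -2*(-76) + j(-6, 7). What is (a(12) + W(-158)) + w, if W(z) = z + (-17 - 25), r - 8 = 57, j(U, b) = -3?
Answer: 9309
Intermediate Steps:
r = 65 (r = 8 + 57 = 65)
W(z) = -42 + z (W(z) = z - 42 = -42 + z)
w = 149 (w = -2*(-76) - 3 = 152 - 3 = 149)
a(Z) = 65*Z²
(a(12) + W(-158)) + w = (65*12² + (-42 - 158)) + 149 = (65*144 - 200) + 149 = (9360 - 200) + 149 = 9160 + 149 = 9309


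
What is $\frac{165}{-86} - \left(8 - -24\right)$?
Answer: $- \frac{2917}{86} \approx -33.919$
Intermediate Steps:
$\frac{165}{-86} - \left(8 - -24\right) = 165 \left(- \frac{1}{86}\right) - \left(8 + 24\right) = - \frac{165}{86} - 32 = - \frac{2917}{86}$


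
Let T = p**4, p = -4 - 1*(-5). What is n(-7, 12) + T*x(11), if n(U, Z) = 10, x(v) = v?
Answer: 21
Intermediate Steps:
p = 1 (p = -4 + 5 = 1)
T = 1 (T = 1**4 = 1)
n(-7, 12) + T*x(11) = 10 + 1*11 = 10 + 11 = 21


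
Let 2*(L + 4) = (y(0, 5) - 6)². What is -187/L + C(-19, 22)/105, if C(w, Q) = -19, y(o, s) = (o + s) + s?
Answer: -19711/420 ≈ -46.931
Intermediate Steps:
y(o, s) = o + 2*s
L = 4 (L = -4 + ((0 + 2*5) - 6)²/2 = -4 + ((0 + 10) - 6)²/2 = -4 + (10 - 6)²/2 = -4 + (½)*4² = -4 + (½)*16 = -4 + 8 = 4)
-187/L + C(-19, 22)/105 = -187/4 - 19/105 = -19711/420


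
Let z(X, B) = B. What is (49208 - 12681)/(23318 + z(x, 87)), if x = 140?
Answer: 36527/23405 ≈ 1.5606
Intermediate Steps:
(49208 - 12681)/(23318 + z(x, 87)) = (49208 - 12681)/(23318 + 87) = 36527/23405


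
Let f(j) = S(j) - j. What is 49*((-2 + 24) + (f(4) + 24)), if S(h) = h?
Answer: 2254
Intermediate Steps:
f(j) = 0 (f(j) = j - j = 0)
49*((-2 + 24) + (f(4) + 24)) = 49*((-2 + 24) + (0 + 24)) = 49*(22 + 24) = 49*46 = 2254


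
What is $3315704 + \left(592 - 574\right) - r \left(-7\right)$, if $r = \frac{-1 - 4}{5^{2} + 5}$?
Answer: $3315683$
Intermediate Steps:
$r = - \frac{1}{6}$ ($r = - \frac{5}{25 + 5} = - \frac{5}{30} = \left(-5\right) \frac{1}{30} = - \frac{1}{6} \approx -0.16667$)
$3315704 + \left(592 - 574\right) - r \left(-7\right) = 3315704 + \left(592 - 574\right) \left(-1\right) \left(- \frac{1}{6}\right) \left(-7\right) = 3315704 + 18 \cdot \frac{1}{6} \left(-7\right) = 3315704 + 18 \left(- \frac{7}{6}\right) = 3315704 - 21 = 3315683$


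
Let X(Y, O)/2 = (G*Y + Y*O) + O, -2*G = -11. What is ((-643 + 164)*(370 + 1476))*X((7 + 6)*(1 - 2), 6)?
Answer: 253775158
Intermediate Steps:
G = 11/2 (G = -1/2*(-11) = 11/2 ≈ 5.5000)
X(Y, O) = 2*O + 11*Y + 2*O*Y (X(Y, O) = 2*((11*Y/2 + Y*O) + O) = 2*((11*Y/2 + O*Y) + O) = 2*(O + 11*Y/2 + O*Y) = 2*O + 11*Y + 2*O*Y)
((-643 + 164)*(370 + 1476))*X((7 + 6)*(1 - 2), 6) = ((-643 + 164)*(370 + 1476))*(2*6 + 11*((7 + 6)*(1 - 2)) + 2*6*((7 + 6)*(1 - 2))) = (-479*1846)*(12 + 11*(13*(-1)) + 2*6*(13*(-1))) = -884234*(12 + 11*(-13) + 2*6*(-13)) = -884234*(12 - 143 - 156) = -884234*(-287) = 253775158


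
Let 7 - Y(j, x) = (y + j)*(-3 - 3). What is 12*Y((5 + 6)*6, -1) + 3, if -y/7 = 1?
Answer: 4335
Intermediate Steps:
y = -7 (y = -7*1 = -7)
Y(j, x) = -35 + 6*j (Y(j, x) = 7 - (-7 + j)*(-3 - 3) = 7 - (-7 + j)*(-6) = 7 - (42 - 6*j) = 7 + (-42 + 6*j) = -35 + 6*j)
12*Y((5 + 6)*6, -1) + 3 = 12*(-35 + 6*((5 + 6)*6)) + 3 = 12*(-35 + 6*(11*6)) + 3 = 12*(-35 + 6*66) + 3 = 12*(-35 + 396) + 3 = 12*361 + 3 = 4332 + 3 = 4335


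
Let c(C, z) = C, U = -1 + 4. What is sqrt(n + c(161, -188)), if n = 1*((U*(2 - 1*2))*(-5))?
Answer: sqrt(161) ≈ 12.689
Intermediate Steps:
U = 3
n = 0 (n = 1*((3*(2 - 1*2))*(-5)) = 1*((3*(2 - 2))*(-5)) = 1*((3*0)*(-5)) = 1*(0*(-5)) = 1*0 = 0)
sqrt(n + c(161, -188)) = sqrt(0 + 161) = sqrt(161)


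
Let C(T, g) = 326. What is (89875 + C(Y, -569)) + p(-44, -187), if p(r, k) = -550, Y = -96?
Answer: 89651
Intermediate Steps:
(89875 + C(Y, -569)) + p(-44, -187) = (89875 + 326) - 550 = 90201 - 550 = 89651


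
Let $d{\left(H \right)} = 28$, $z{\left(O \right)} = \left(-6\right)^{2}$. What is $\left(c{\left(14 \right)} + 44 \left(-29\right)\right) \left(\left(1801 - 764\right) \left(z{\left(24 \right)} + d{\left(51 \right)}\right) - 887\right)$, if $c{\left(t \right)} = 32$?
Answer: $-81458364$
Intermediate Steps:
$z{\left(O \right)} = 36$
$\left(c{\left(14 \right)} + 44 \left(-29\right)\right) \left(\left(1801 - 764\right) \left(z{\left(24 \right)} + d{\left(51 \right)}\right) - 887\right) = \left(32 + 44 \left(-29\right)\right) \left(\left(1801 - 764\right) \left(36 + 28\right) - 887\right) = \left(32 - 1276\right) \left(1037 \cdot 64 - 887\right) = - 1244 \left(66368 - 887\right) = \left(-1244\right) 65481 = -81458364$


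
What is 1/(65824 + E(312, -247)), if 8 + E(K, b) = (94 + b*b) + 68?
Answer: 1/126987 ≈ 7.8748e-6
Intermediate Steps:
E(K, b) = 154 + b² (E(K, b) = -8 + ((94 + b*b) + 68) = -8 + ((94 + b²) + 68) = -8 + (162 + b²) = 154 + b²)
1/(65824 + E(312, -247)) = 1/(65824 + (154 + (-247)²)) = 1/(65824 + (154 + 61009)) = 1/(65824 + 61163) = 1/126987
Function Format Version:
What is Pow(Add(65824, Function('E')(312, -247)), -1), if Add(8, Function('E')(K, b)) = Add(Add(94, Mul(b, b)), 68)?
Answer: Rational(1, 126987) ≈ 7.8748e-6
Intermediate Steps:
Function('E')(K, b) = Add(154, Pow(b, 2)) (Function('E')(K, b) = Add(-8, Add(Add(94, Mul(b, b)), 68)) = Add(-8, Add(Add(94, Pow(b, 2)), 68)) = Add(-8, Add(162, Pow(b, 2))) = Add(154, Pow(b, 2)))
Pow(Add(65824, Function('E')(312, -247)), -1) = Pow(Add(65824, Add(154, Pow(-247, 2))), -1) = Pow(Add(65824, Add(154, 61009)), -1) = Pow(Add(65824, 61163), -1) = Pow(126987, -1) = Rational(1, 126987)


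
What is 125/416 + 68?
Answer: 28413/416 ≈ 68.301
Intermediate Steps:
125/416 + 68 = 28413/416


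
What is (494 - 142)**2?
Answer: 123904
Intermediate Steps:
(494 - 142)**2 = 352**2 = 123904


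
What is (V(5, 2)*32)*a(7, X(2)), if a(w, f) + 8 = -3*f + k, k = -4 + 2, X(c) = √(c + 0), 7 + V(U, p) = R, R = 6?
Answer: 320 + 96*√2 ≈ 455.76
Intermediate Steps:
V(U, p) = -1 (V(U, p) = -7 + 6 = -1)
X(c) = √c
k = -2
a(w, f) = -10 - 3*f (a(w, f) = -8 + (-3*f - 2) = -8 + (-2 - 3*f) = -10 - 3*f)
(V(5, 2)*32)*a(7, X(2)) = (-1*32)*(-10 - 3*√2) = -32*(-10 - 3*√2) = 320 + 96*√2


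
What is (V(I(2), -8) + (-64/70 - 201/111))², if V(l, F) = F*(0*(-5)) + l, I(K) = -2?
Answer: 37442161/1677025 ≈ 22.327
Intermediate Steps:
V(l, F) = l (V(l, F) = F*0 + l = 0 + l = l)
(V(I(2), -8) + (-64/70 - 201/111))² = (-2 + (-64/70 - 201/111))² = (-2 + (-64*1/70 - 201*1/111))² = (-2 + (-32/35 - 67/37))² = (-2 - 3529/1295)² = (-6119/1295)² = 37442161/1677025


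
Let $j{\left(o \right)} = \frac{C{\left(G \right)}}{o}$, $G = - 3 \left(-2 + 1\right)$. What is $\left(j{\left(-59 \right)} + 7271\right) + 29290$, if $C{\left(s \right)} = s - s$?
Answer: $36561$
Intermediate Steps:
$G = 3$ ($G = \left(-3\right) \left(-1\right) = 3$)
$C{\left(s \right)} = 0$
$j{\left(o \right)} = 0$ ($j{\left(o \right)} = \frac{0}{o} = 0$)
$\left(j{\left(-59 \right)} + 7271\right) + 29290 = \left(0 + 7271\right) + 29290 = 7271 + 29290 = 36561$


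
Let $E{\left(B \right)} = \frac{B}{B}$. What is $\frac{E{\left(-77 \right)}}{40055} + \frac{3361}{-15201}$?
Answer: $- \frac{134609654}{608876055} \approx -0.22108$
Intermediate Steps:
$E{\left(B \right)} = 1$
$\frac{E{\left(-77 \right)}}{40055} + \frac{3361}{-15201} = 1 \cdot \frac{1}{40055} + \frac{3361}{-15201} = 1 \cdot \frac{1}{40055} + 3361 \left(- \frac{1}{15201}\right) = \frac{1}{40055} - \frac{3361}{15201} = - \frac{134609654}{608876055}$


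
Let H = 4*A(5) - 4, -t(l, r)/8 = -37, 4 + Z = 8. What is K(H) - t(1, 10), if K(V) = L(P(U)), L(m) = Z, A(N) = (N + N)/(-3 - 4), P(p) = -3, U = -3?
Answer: -292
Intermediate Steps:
Z = 4 (Z = -4 + 8 = 4)
t(l, r) = 296 (t(l, r) = -8*(-37) = 296)
A(N) = -2*N/7 (A(N) = (2*N)/(-7) = (2*N)*(-⅐) = -2*N/7)
L(m) = 4
H = -68/7 (H = 4*(-2/7*5) - 4 = 4*(-10/7) - 4 = -40/7 - 4 = -68/7 ≈ -9.7143)
K(V) = 4
K(H) - t(1, 10) = 4 - 1*296 = 4 - 296 = -292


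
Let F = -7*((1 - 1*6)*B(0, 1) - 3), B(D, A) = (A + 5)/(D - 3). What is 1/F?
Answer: -1/49 ≈ -0.020408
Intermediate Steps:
B(D, A) = (5 + A)/(-3 + D)
F = -49 (F = -7*((1 - 1*6)*((5 + 1)/(-3 + 0)) - 3) = -7*((1 - 6)*(6/(-3)) - 3) = -7*(-(-5)*6/3 - 3) = -7*(-5*(-2) - 3) = -7*(10 - 3) = -7*7 = -49)
1/F = 1/(-49) = -1/49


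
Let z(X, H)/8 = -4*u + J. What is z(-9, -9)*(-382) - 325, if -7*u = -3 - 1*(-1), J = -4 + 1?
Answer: 86349/7 ≈ 12336.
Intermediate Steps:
J = -3
u = 2/7 (u = -(-3 - 1*(-1))/7 = -(-3 + 1)/7 = -1/7*(-2) = 2/7 ≈ 0.28571)
z(X, H) = -232/7 (z(X, H) = 8*(-4*2/7 - 3) = 8*(-8/7 - 3) = 8*(-29/7) = -232/7)
z(-9, -9)*(-382) - 325 = -232/7*(-382) - 325 = 88624/7 - 325 = 86349/7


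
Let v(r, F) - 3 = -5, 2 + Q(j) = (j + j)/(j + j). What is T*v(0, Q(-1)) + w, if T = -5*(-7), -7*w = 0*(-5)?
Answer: -70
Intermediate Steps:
Q(j) = -1 (Q(j) = -2 + (j + j)/(j + j) = -2 + (2*j)/((2*j)) = -2 + (2*j)*(1/(2*j)) = -2 + 1 = -1)
v(r, F) = -2 (v(r, F) = 3 - 5 = -2)
w = 0 (w = -0*(-5) = -1/7*0 = 0)
T = 35
T*v(0, Q(-1)) + w = 35*(-2) + 0 = -70 + 0 = -70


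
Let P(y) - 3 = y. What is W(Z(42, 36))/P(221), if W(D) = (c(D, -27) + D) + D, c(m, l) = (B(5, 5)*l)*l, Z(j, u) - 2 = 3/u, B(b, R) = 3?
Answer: 13147/1344 ≈ 9.7820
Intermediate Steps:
Z(j, u) = 2 + 3/u
c(m, l) = 3*l² (c(m, l) = (3*l)*l = 3*l²)
W(D) = 2187 + 2*D (W(D) = (3*(-27)² + D) + D = (3*729 + D) + D = (2187 + D) + D = 2187 + 2*D)
P(y) = 3 + y
W(Z(42, 36))/P(221) = (2187 + 2*(2 + 3/36))/(3 + 221) = (2187 + 2*(2 + 3*(1/36)))/224 = (2187 + 2*(2 + 1/12))*(1/224) = (2187 + 2*(25/12))*(1/224) = (2187 + 25/6)*(1/224) = (13147/6)*(1/224) = 13147/1344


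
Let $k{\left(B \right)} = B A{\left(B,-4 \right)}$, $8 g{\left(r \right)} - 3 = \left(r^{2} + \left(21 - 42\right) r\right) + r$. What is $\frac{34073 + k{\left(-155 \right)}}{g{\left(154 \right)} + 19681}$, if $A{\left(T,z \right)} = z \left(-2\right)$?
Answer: $\frac{262664}{178087} \approx 1.4749$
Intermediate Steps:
$A{\left(T,z \right)} = - 2 z$
$g{\left(r \right)} = \frac{3}{8} - \frac{5 r}{2} + \frac{r^{2}}{8}$ ($g{\left(r \right)} = \frac{3}{8} + \frac{\left(r^{2} + \left(21 - 42\right) r\right) + r}{8} = \frac{3}{8} + \frac{\left(r^{2} - 21 r\right) + r}{8} = \frac{3}{8} + \frac{r^{2} - 20 r}{8} = \frac{3}{8} + \left(- \frac{5 r}{2} + \frac{r^{2}}{8}\right) = \frac{3}{8} - \frac{5 r}{2} + \frac{r^{2}}{8}$)
$k{\left(B \right)} = 8 B$ ($k{\left(B \right)} = B \left(\left(-2\right) \left(-4\right)\right) = B 8 = 8 B$)
$\frac{34073 + k{\left(-155 \right)}}{g{\left(154 \right)} + 19681} = \frac{34073 + 8 \left(-155\right)}{\left(\frac{3}{8} - 385 + \frac{154^{2}}{8}\right) + 19681} = \frac{34073 - 1240}{\left(\frac{3}{8} - 385 + \frac{1}{8} \cdot 23716\right) + 19681} = \frac{32833}{\left(\frac{3}{8} - 385 + \frac{5929}{2}\right) + 19681} = \frac{32833}{\frac{20639}{8} + 19681} = \frac{32833}{\frac{178087}{8}} = 32833 \cdot \frac{8}{178087} = \frac{262664}{178087}$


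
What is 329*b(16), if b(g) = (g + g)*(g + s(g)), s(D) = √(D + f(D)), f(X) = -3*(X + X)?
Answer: 168448 + 42112*I*√5 ≈ 1.6845e+5 + 94165.0*I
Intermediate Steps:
f(X) = -6*X
s(D) = √5*√(-D) (s(D) = √(D - 6*D) = √(-5*D) = √5*√(-D))
b(g) = 2*g*(g + √5*√(-g)) (b(g) = (g + g)*(g + √5*√(-g)) = (2*g)*(g + √5*√(-g)) = 2*g*(g + √5*√(-g)))
329*b(16) = 329*(2*16*(16 + √5*√(-1*16))) = 329*(2*16*(16 + √5*√(-16))) = 329*(2*16*(16 + √5*(4*I))) = 329*(2*16*(16 + 4*I*√5)) = 329*(512 + 128*I*√5) = 168448 + 42112*I*√5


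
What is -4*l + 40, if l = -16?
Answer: 104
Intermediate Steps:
-4*l + 40 = -4*(-16) + 40 = 64 + 40 = 104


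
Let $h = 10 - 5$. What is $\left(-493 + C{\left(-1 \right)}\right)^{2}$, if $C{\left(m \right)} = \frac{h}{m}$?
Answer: $248004$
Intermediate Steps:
$h = 5$ ($h = 10 - 5 = 5$)
$C{\left(m \right)} = \frac{5}{m}$
$\left(-493 + C{\left(-1 \right)}\right)^{2} = \left(-493 + \frac{5}{-1}\right)^{2} = \left(-493 + 5 \left(-1\right)\right)^{2} = \left(-493 - 5\right)^{2} = \left(-498\right)^{2} = 248004$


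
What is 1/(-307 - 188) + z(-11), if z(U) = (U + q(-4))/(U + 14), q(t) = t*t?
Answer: 824/495 ≈ 1.6646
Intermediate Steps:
q(t) = t²
z(U) = (16 + U)/(14 + U) (z(U) = (U + (-4)²)/(U + 14) = (U + 16)/(14 + U) = (16 + U)/(14 + U))
1/(-307 - 188) + z(-11) = 1/(-307 - 188) + (16 - 11)/(14 - 11) = 1/(-495) + 5/3 = -1/495 + (⅓)*5 = -1/495 + 5/3 = 824/495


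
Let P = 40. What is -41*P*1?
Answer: -1640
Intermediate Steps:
-41*P*1 = -41*40*1 = -1640*1 = -1640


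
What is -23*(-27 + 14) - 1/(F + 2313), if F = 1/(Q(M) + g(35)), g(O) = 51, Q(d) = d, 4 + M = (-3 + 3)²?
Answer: 32504841/108712 ≈ 299.00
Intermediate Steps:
M = -4 (M = -4 + (-3 + 3)² = -4 + 0² = -4 + 0 = -4)
F = 1/47 (F = 1/(-4 + 51) = 1/47 ≈ 0.021277)
-23*(-27 + 14) - 1/(F + 2313) = -23*(-27 + 14) - 1/(1/47 + 2313) = -23*(-13) - 1/108712/47 = 299 - 1*47/108712 = 299 - 47/108712 = 32504841/108712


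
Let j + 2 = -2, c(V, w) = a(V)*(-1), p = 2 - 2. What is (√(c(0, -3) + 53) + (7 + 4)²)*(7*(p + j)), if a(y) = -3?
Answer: -3388 - 56*√14 ≈ -3597.5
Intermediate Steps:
p = 0
c(V, w) = 3 (c(V, w) = -3*(-1) = 3)
j = -4 (j = -2 - 2 = -4)
(√(c(0, -3) + 53) + (7 + 4)²)*(7*(p + j)) = (√(3 + 53) + (7 + 4)²)*(7*(0 - 4)) = (√56 + 11²)*(7*(-4)) = (2*√14 + 121)*(-28) = (121 + 2*√14)*(-28) = -3388 - 56*√14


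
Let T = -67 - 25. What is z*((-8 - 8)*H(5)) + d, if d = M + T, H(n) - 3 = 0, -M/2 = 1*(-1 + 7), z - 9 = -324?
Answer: 15016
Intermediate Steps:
T = -92
z = -315 (z = 9 - 324 = -315)
M = -12 (M = -2*(-1 + 7) = -2*6 = -12)
H(n) = 3 (H(n) = 3 + 0 = 3)
d = -104 (d = -12 - 92 = -104)
z*((-8 - 8)*H(5)) + d = -315*(-8 - 8)*3 - 104 = -(-5040)*3 - 104 = -315*(-48) - 104 = 15120 - 104 = 15016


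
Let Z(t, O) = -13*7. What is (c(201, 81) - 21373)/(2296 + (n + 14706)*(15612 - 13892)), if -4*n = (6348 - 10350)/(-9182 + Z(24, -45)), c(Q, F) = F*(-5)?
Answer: -33657899/39095633218 ≈ -0.00086091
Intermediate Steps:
c(Q, F) = -5*F
Z(t, O) = -91
n = -667/6182 (n = -(6348 - 10350)/(4*(-9182 - 91)) = -(-2001)/(2*(-9273)) = -(-2001)*(-1)/(2*9273) = -¼*1334/3091 = -667/6182 ≈ -0.10789)
(c(201, 81) - 21373)/(2296 + (n + 14706)*(15612 - 13892)) = (-5*81 - 21373)/(2296 + (-667/6182 + 14706)*(15612 - 13892)) = (-405 - 21373)/(2296 + (90911825/6182)*1720) = -21778/(2296 + 78184169500/3091) = -21778/78191266436/3091 = -21778*3091/78191266436 = -33657899/39095633218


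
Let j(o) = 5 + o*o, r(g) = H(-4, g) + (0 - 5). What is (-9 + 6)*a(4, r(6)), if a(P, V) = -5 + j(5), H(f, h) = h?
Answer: -75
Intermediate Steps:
r(g) = -5 + g (r(g) = g + (0 - 5) = g - 5 = -5 + g)
j(o) = 5 + o²
a(P, V) = 25 (a(P, V) = -5 + (5 + 5²) = -5 + (5 + 25) = -5 + 30 = 25)
(-9 + 6)*a(4, r(6)) = (-9 + 6)*25 = -3*25 = -75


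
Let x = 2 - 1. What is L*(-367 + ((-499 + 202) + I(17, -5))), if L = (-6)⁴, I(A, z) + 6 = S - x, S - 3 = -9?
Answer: -877392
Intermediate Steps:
S = -6 (S = 3 - 9 = -6)
x = 1
I(A, z) = -13 (I(A, z) = -6 + (-6 - 1*1) = -6 + (-6 - 1) = -6 - 7 = -13)
L = 1296
L*(-367 + ((-499 + 202) + I(17, -5))) = 1296*(-367 + ((-499 + 202) - 13)) = 1296*(-367 + (-297 - 13)) = 1296*(-367 - 310) = 1296*(-677) = -877392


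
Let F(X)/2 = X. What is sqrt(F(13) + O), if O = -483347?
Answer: I*sqrt(483321) ≈ 695.21*I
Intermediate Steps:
F(X) = 2*X
sqrt(F(13) + O) = sqrt(2*13 - 483347) = sqrt(26 - 483347) = sqrt(-483321) = I*sqrt(483321)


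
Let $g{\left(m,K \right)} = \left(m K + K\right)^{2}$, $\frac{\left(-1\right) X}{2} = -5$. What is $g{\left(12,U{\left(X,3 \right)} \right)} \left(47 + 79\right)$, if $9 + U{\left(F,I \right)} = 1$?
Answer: $1362816$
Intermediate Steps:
$X = 10$ ($X = \left(-2\right) \left(-5\right) = 10$)
$U{\left(F,I \right)} = -8$ ($U{\left(F,I \right)} = -9 + 1 = -8$)
$g{\left(m,K \right)} = \left(K + K m\right)^{2}$ ($g{\left(m,K \right)} = \left(K m + K\right)^{2} = \left(K + K m\right)^{2}$)
$g{\left(12,U{\left(X,3 \right)} \right)} \left(47 + 79\right) = \left(-8\right)^{2} \left(1 + 12\right)^{2} \left(47 + 79\right) = 64 \cdot 13^{2} \cdot 126 = 64 \cdot 169 \cdot 126 = 10816 \cdot 126 = 1362816$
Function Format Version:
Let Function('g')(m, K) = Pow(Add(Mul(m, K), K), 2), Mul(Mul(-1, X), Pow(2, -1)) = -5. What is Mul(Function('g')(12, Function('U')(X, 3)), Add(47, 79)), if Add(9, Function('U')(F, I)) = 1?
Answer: 1362816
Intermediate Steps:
X = 10 (X = Mul(-2, -5) = 10)
Function('U')(F, I) = -8 (Function('U')(F, I) = Add(-9, 1) = -8)
Function('g')(m, K) = Pow(Add(K, Mul(K, m)), 2) (Function('g')(m, K) = Pow(Add(Mul(K, m), K), 2) = Pow(Add(K, Mul(K, m)), 2))
Mul(Function('g')(12, Function('U')(X, 3)), Add(47, 79)) = Mul(Mul(Pow(-8, 2), Pow(Add(1, 12), 2)), Add(47, 79)) = Mul(Mul(64, Pow(13, 2)), 126) = Mul(Mul(64, 169), 126) = Mul(10816, 126) = 1362816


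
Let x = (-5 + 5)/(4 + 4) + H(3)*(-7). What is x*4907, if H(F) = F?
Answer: -103047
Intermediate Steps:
x = -21 (x = (-5 + 5)/(4 + 4) + 3*(-7) = 0/8 - 21 = 0*(⅛) - 21 = 0 - 21 = -21)
x*4907 = -21*4907 = -103047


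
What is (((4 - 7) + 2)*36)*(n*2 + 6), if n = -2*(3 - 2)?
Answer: -72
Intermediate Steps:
n = -2 (n = -2*1 = -2)
(((4 - 7) + 2)*36)*(n*2 + 6) = (((4 - 7) + 2)*36)*(-2*2 + 6) = ((-3 + 2)*36)*(-4 + 6) = -1*36*2 = -36*2 = -72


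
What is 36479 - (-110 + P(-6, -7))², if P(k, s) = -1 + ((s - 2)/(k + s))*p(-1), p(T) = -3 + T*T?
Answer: 4030430/169 ≈ 23849.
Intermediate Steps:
p(T) = -3 + T²
P(k, s) = -1 - 2*(-2 + s)/(k + s) (P(k, s) = -1 + ((s - 2)/(k + s))*(-3 + (-1)²) = -1 + ((-2 + s)/(k + s))*(-3 + 1) = -1 + ((-2 + s)/(k + s))*(-2) = -1 - 2*(-2 + s)/(k + s))
36479 - (-110 + P(-6, -7))² = 36479 - (-110 + (4 - 1*(-6) - 3*(-7))/(-6 - 7))² = 36479 - (-110 + (4 + 6 + 21)/(-13))² = 36479 - (-110 - 1/13*31)² = 36479 - (-110 - 31/13)² = 36479 - (-1461/13)² = 36479 - 1*2134521/169 = 36479 - 2134521/169 = 4030430/169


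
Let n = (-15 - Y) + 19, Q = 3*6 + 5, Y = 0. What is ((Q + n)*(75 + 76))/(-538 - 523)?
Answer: -4077/1061 ≈ -3.8426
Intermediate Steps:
Q = 23 (Q = 18 + 5 = 23)
n = 4 (n = (-15 - 1*0) + 19 = (-15 + 0) + 19 = -15 + 19 = 4)
((Q + n)*(75 + 76))/(-538 - 523) = ((23 + 4)*(75 + 76))/(-538 - 523) = (27*151)/(-1061) = 4077*(-1/1061) = -4077/1061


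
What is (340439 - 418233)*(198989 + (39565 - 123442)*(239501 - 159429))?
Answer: 522464516058070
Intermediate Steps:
(340439 - 418233)*(198989 + (39565 - 123442)*(239501 - 159429)) = -77794*(198989 - 83877*80072) = -77794*(198989 - 6716199144) = -77794*(-6716000155) = 522464516058070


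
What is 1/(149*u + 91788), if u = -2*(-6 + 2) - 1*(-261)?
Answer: 1/131869 ≈ 7.5833e-6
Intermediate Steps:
u = 269 (u = -2*(-4) + 261 = 8 + 261 = 269)
1/(149*u + 91788) = 1/(149*269 + 91788) = 1/(40081 + 91788) = 1/131869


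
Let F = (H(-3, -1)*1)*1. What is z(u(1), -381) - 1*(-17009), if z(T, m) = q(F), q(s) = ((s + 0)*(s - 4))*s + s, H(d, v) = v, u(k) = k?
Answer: 17003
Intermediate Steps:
F = -1 (F = -1*1*1 = -1*1 = -1)
q(s) = s + s**2*(-4 + s) (q(s) = (s*(-4 + s))*s + s = s**2*(-4 + s) + s = s + s**2*(-4 + s))
z(T, m) = -6 (z(T, m) = -(1 + (-1)**2 - 4*(-1)) = -(1 + 1 + 4) = -1*6 = -6)
z(u(1), -381) - 1*(-17009) = -6 - 1*(-17009) = -6 + 17009 = 17003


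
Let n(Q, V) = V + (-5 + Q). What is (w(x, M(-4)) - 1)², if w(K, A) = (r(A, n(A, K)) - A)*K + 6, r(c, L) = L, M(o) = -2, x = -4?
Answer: 1681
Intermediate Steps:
n(Q, V) = -5 + Q + V
w(K, A) = 6 + K*(-5 + K) (w(K, A) = ((-5 + A + K) - A)*K + 6 = (-5 + K)*K + 6 = K*(-5 + K) + 6 = 6 + K*(-5 + K))
(w(x, M(-4)) - 1)² = ((6 + (-4)² - 5*(-4)) - 1)² = ((6 + 16 + 20) - 1)² = (42 - 1)² = 41² = 1681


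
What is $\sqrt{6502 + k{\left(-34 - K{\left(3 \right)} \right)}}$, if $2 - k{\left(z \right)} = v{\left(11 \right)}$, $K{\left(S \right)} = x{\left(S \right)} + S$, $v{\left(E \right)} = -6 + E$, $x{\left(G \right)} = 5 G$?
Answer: $\sqrt{6499} \approx 80.616$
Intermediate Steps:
$K{\left(S \right)} = 6 S$ ($K{\left(S \right)} = 5 S + S = 6 S$)
$k{\left(z \right)} = -3$ ($k{\left(z \right)} = 2 - \left(-6 + 11\right) = 2 - 5 = -3$)
$\sqrt{6502 + k{\left(-34 - K{\left(3 \right)} \right)}} = \sqrt{6502 - 3} = \sqrt{6499}$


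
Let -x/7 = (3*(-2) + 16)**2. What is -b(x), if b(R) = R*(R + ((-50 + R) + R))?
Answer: -1505000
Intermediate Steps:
x = -700 (x = -7*(3*(-2) + 16)**2 = -7*(-6 + 16)**2 = -7*10**2 = -7*100 = -700)
b(R) = R*(-50 + 3*R) (b(R) = R*(R + (-50 + 2*R)) = R*(-50 + 3*R))
-b(x) = -(-700)*(-50 + 3*(-700)) = -(-700)*(-50 - 2100) = -(-700)*(-2150) = -1*1505000 = -1505000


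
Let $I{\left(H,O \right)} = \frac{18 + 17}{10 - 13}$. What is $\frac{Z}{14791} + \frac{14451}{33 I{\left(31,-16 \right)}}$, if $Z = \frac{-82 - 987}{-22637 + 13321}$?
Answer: $- \frac{284463656513}{7578612580} \approx -37.535$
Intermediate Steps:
$I{\left(H,O \right)} = - \frac{35}{3}$ ($I{\left(H,O \right)} = \frac{35}{-3} = 35 \left(- \frac{1}{3}\right) = - \frac{35}{3}$)
$Z = \frac{1069}{9316}$ ($Z = - \frac{1069}{-9316} = \left(-1069\right) \left(- \frac{1}{9316}\right) = \frac{1069}{9316} \approx 0.11475$)
$\frac{Z}{14791} + \frac{14451}{33 I{\left(31,-16 \right)}} = \frac{1069}{9316 \cdot 14791} + \frac{14451}{33 \left(- \frac{35}{3}\right)} = \frac{1069}{9316} \cdot \frac{1}{14791} + \frac{14451}{-385} = \frac{1069}{137792956} + 14451 \left(- \frac{1}{385}\right) = \frac{1069}{137792956} - \frac{14451}{385} = - \frac{284463656513}{7578612580}$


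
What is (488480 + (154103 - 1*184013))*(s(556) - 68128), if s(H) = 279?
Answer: -31113515930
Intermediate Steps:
(488480 + (154103 - 1*184013))*(s(556) - 68128) = (488480 + (154103 - 1*184013))*(279 - 68128) = (488480 + (154103 - 184013))*(-67849) = (488480 - 29910)*(-67849) = 458570*(-67849) = -31113515930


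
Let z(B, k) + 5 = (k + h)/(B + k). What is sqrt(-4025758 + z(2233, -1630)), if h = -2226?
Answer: I*sqrt(162645109315)/201 ≈ 2006.4*I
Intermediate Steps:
z(B, k) = -5 + (-2226 + k)/(B + k) (z(B, k) = -5 + (k - 2226)/(B + k) = -5 + (-2226 + k)/(B + k))
sqrt(-4025758 + z(2233, -1630)) = sqrt(-4025758 + (-2226 - 5*2233 - 4*(-1630))/(2233 - 1630)) = sqrt(-4025758 + (-2226 - 11165 + 6520)/603) = sqrt(-4025758 + (1/603)*(-6871)) = sqrt(-4025758 - 6871/603) = sqrt(-2427538945/603) = I*sqrt(162645109315)/201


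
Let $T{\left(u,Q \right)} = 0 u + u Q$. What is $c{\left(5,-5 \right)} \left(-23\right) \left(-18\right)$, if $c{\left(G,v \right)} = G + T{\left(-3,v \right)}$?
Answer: $8280$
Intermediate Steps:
$T{\left(u,Q \right)} = Q u$ ($T{\left(u,Q \right)} = 0 + Q u = Q u$)
$c{\left(G,v \right)} = G - 3 v$ ($c{\left(G,v \right)} = G + v \left(-3\right) = G - 3 v$)
$c{\left(5,-5 \right)} \left(-23\right) \left(-18\right) = \left(5 - -15\right) \left(-23\right) \left(-18\right) = \left(5 + 15\right) \left(-23\right) \left(-18\right) = 20 \left(-23\right) \left(-18\right) = \left(-460\right) \left(-18\right) = 8280$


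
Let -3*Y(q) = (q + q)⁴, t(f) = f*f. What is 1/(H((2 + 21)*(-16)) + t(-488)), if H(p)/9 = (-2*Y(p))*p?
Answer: -1/647903500328384 ≈ -1.5434e-15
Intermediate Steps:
t(f) = f²
Y(q) = -16*q⁴/3 (Y(q) = -(q + q)⁴/3 = -16*q⁴/3)
H(p) = 96*p⁵ (H(p) = 9*((-(-32)*p⁴/3)*p) = 9*((32*p⁴/3)*p) = 9*(32*p⁵/3) = 96*p⁵)
1/(H((2 + 21)*(-16)) + t(-488)) = 1/(96*((2 + 21)*(-16))⁵ + (-488)²) = 1/(96*(23*(-16))⁵ + 238144) = 1/(96*(-368)⁵ + 238144) = 1/(96*(-6748994797568) + 238144) = 1/(-647903500566528 + 238144) = 1/(-647903500328384) = -1/647903500328384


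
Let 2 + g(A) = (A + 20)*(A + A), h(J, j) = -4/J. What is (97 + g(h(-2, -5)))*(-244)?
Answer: -44652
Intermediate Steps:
g(A) = -2 + 2*A*(20 + A) (g(A) = -2 + (A + 20)*(A + A) = -2 + (20 + A)*(2*A) = -2 + 2*A*(20 + A))
(97 + g(h(-2, -5)))*(-244) = (97 + (-2 + 2*(-4/(-2))**2 + 40*(-4/(-2))))*(-244) = (97 + (-2 + 2*(-4*(-1/2))**2 + 40*(-4*(-1/2))))*(-244) = (97 + (-2 + 2*2**2 + 40*2))*(-244) = (97 + (-2 + 2*4 + 80))*(-244) = (97 + (-2 + 8 + 80))*(-244) = (97 + 86)*(-244) = 183*(-244) = -44652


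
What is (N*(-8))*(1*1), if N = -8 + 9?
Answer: -8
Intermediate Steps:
N = 1
(N*(-8))*(1*1) = (1*(-8))*(1*1) = -8*1 = -8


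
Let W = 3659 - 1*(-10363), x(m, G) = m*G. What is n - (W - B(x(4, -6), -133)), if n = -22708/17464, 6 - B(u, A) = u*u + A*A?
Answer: -140944523/4366 ≈ -32282.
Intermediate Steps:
x(m, G) = G*m
W = 14022 (W = 3659 + 10363 = 14022)
B(u, A) = 6 - A² - u² (B(u, A) = 6 - (u*u + A*A) = 6 - (u² + A²) = 6 - (A² + u²) = 6 + (-A² - u²) = 6 - A² - u²)
n = -5677/4366 (n = -22708*1/17464 = -5677/4366 ≈ -1.3003)
n - (W - B(x(4, -6), -133)) = -5677/4366 - (14022 - (6 - 1*(-133)² - (-6*4)²)) = -5677/4366 - (14022 - (6 - 1*17689 - 1*(-24)²)) = -5677/4366 - (14022 - (6 - 17689 - 1*576)) = -5677/4366 - (14022 - (6 - 17689 - 576)) = -5677/4366 - (14022 - 1*(-18259)) = -5677/4366 - (14022 + 18259) = -5677/4366 - 1*32281 = -5677/4366 - 32281 = -140944523/4366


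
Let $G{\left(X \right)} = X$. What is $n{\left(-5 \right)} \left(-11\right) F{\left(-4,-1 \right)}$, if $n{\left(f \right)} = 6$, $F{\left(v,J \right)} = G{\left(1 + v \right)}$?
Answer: $198$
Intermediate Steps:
$F{\left(v,J \right)} = 1 + v$
$n{\left(-5 \right)} \left(-11\right) F{\left(-4,-1 \right)} = 6 \left(-11\right) \left(1 - 4\right) = \left(-66\right) \left(-3\right) = 198$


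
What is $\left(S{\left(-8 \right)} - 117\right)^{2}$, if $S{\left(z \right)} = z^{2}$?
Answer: $2809$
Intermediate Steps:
$\left(S{\left(-8 \right)} - 117\right)^{2} = \left(\left(-8\right)^{2} - 117\right)^{2} = \left(64 - 117\right)^{2} = \left(-53\right)^{2} = 2809$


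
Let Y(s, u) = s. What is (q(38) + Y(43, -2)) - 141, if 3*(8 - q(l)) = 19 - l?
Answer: -251/3 ≈ -83.667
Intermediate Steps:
q(l) = 5/3 + l/3 (q(l) = 8 - (19 - l)/3 = 8 + (-19/3 + l/3) = 5/3 + l/3)
(q(38) + Y(43, -2)) - 141 = ((5/3 + (⅓)*38) + 43) - 141 = ((5/3 + 38/3) + 43) - 141 = (43/3 + 43) - 141 = 172/3 - 141 = -251/3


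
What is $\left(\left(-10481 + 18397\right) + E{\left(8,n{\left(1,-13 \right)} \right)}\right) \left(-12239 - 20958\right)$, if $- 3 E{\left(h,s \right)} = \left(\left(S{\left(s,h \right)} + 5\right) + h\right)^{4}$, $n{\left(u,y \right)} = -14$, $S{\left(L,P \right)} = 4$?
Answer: $\frac{1984284281}{3} \approx 6.6143 \cdot 10^{8}$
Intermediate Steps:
$E{\left(h,s \right)} = - \frac{\left(9 + h\right)^{4}}{3}$ ($E{\left(h,s \right)} = - \frac{\left(\left(4 + 5\right) + h\right)^{4}}{3} = - \frac{\left(9 + h\right)^{4}}{3}$)
$\left(\left(-10481 + 18397\right) + E{\left(8,n{\left(1,-13 \right)} \right)}\right) \left(-12239 - 20958\right) = \left(\left(-10481 + 18397\right) - \frac{\left(9 + 8\right)^{4}}{3}\right) \left(-12239 - 20958\right) = \left(7916 - \frac{17^{4}}{3}\right) \left(-33197\right) = \left(7916 - \frac{83521}{3}\right) \left(-33197\right) = \left(- \frac{59773}{3}\right) \left(-33197\right) = \frac{1984284281}{3}$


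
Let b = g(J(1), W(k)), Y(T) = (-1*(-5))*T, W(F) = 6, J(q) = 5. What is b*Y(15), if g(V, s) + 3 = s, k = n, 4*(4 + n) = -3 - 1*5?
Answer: 225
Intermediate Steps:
n = -6 (n = -4 + (-3 - 1*5)/4 = -4 + (-3 - 5)/4 = -4 + (¼)*(-8) = -4 - 2 = -6)
k = -6
g(V, s) = -3 + s
Y(T) = 5*T
b = 3 (b = -3 + 6 = 3)
b*Y(15) = 3*(5*15) = 3*75 = 225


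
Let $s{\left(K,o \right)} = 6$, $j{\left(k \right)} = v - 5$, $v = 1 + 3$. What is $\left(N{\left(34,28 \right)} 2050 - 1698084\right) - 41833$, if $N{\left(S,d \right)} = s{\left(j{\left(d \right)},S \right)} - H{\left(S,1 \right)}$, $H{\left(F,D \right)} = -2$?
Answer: $-1723517$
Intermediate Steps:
$v = 4$
$j{\left(k \right)} = -1$ ($j{\left(k \right)} = 4 - 5 = -1$)
$N{\left(S,d \right)} = 8$ ($N{\left(S,d \right)} = 6 - -2 = 6 + 2 = 8$)
$\left(N{\left(34,28 \right)} 2050 - 1698084\right) - 41833 = \left(8 \cdot 2050 - 1698084\right) - 41833 = \left(16400 - 1698084\right) - 41833 = -1681684 - 41833 = -1723517$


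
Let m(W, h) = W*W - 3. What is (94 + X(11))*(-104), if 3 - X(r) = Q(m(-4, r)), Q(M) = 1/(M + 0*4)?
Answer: -10080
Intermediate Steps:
m(W, h) = -3 + W**2 (m(W, h) = W**2 - 3 = -3 + W**2)
Q(M) = 1/M (Q(M) = 1/(M + 0) = 1/M)
X(r) = 38/13 (X(r) = 3 - 1/(-3 + (-4)**2) = 3 - 1/(-3 + 16) = 3 - 1/13 = 38/13)
(94 + X(11))*(-104) = (94 + 38/13)*(-104) = (1260/13)*(-104) = -10080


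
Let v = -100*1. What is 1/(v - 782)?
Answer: -1/882 ≈ -0.0011338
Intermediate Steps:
v = -100
1/(v - 782) = 1/(-100 - 782) = 1/(-882) = -1/882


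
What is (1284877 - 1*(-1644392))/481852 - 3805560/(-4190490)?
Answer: 22394903411/3205072996 ≈ 6.9873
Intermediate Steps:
(1284877 - 1*(-1644392))/481852 - 3805560/(-4190490) = (1284877 + 1644392)*(1/481852) - 3805560*(-1/4190490) = 2929269*(1/481852) + 42284/46561 = 418467/68836 + 42284/46561 = 22394903411/3205072996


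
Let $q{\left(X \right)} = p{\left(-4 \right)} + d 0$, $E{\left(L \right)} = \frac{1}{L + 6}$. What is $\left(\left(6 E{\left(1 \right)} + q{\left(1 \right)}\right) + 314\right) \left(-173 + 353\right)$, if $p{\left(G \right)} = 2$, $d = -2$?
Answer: $\frac{399240}{7} \approx 57034.0$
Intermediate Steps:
$E{\left(L \right)} = \frac{1}{6 + L}$
$q{\left(X \right)} = 2$ ($q{\left(X \right)} = 2 - 0 = 2 + 0 = 2$)
$\left(\left(6 E{\left(1 \right)} + q{\left(1 \right)}\right) + 314\right) \left(-173 + 353\right) = \left(\left(\frac{6}{6 + 1} + 2\right) + 314\right) \left(-173 + 353\right) = \left(\left(\frac{6}{7} + 2\right) + 314\right) 180 = \left(\frac{20}{7} + 314\right) 180 = \frac{2218}{7} \cdot 180 = \frac{399240}{7}$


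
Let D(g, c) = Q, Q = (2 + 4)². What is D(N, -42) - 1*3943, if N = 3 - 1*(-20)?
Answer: -3907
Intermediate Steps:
Q = 36 (Q = 6² = 36)
N = 23 (N = 3 + 20 = 23)
D(g, c) = 36
D(N, -42) - 1*3943 = 36 - 1*3943 = 36 - 3943 = -3907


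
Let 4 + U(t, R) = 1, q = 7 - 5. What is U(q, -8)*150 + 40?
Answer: -410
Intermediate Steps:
q = 2
U(t, R) = -3 (U(t, R) = -4 + 1 = -3)
U(q, -8)*150 + 40 = -3*150 + 40 = -450 + 40 = -410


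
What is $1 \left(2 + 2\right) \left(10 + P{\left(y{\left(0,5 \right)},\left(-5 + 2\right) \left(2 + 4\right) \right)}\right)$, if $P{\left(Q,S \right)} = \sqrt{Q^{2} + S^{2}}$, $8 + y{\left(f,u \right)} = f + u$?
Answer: $40 + 12 \sqrt{37} \approx 112.99$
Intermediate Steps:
$y{\left(f,u \right)} = -8 + f + u$ ($y{\left(f,u \right)} = -8 + \left(f + u\right) = -8 + f + u$)
$1 \left(2 + 2\right) \left(10 + P{\left(y{\left(0,5 \right)},\left(-5 + 2\right) \left(2 + 4\right) \right)}\right) = 1 \left(2 + 2\right) \left(10 + \sqrt{\left(-8 + 0 + 5\right)^{2} + \left(\left(-5 + 2\right) \left(2 + 4\right)\right)^{2}}\right) = 1 \cdot 4 \left(10 + \sqrt{\left(-3\right)^{2} + \left(\left(-3\right) 6\right)^{2}}\right) = 4 \left(10 + \sqrt{9 + \left(-18\right)^{2}}\right) = 4 \left(10 + \sqrt{9 + 324}\right) = 4 \left(10 + \sqrt{333}\right) = 4 \left(10 + 3 \sqrt{37}\right) = 40 + 12 \sqrt{37}$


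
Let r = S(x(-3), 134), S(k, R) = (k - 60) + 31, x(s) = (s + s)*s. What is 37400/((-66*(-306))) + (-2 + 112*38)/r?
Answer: -114308/297 ≈ -384.88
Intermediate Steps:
x(s) = 2*s**2 (x(s) = (2*s)*s = 2*s**2)
S(k, R) = -29 + k (S(k, R) = (-60 + k) + 31 = -29 + k)
r = -11 (r = -29 + 2*(-3)**2 = -29 + 2*9 = -29 + 18 = -11)
37400/((-66*(-306))) + (-2 + 112*38)/r = 37400/((-66*(-306))) + (-2 + 112*38)/(-11) = 37400/20196 + (-2 + 4256)*(-1/11) = 37400*(1/20196) + 4254*(-1/11) = 50/27 - 4254/11 = -114308/297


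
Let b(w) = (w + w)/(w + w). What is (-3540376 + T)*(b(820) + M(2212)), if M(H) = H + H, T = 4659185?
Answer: 4950729825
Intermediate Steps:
b(w) = 1 (b(w) = (2*w)/((2*w)) = (2*w)*(1/(2*w)) = 1)
M(H) = 2*H
(-3540376 + T)*(b(820) + M(2212)) = (-3540376 + 4659185)*(1 + 2*2212) = 1118809*(1 + 4424) = 1118809*4425 = 4950729825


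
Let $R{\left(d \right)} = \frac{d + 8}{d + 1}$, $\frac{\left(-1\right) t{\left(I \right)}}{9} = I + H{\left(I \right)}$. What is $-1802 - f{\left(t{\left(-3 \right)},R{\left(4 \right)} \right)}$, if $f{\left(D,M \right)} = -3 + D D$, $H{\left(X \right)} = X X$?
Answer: $-4715$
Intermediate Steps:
$H{\left(X \right)} = X^{2}$
$t{\left(I \right)} = - 9 I - 9 I^{2}$ ($t{\left(I \right)} = - 9 \left(I + I^{2}\right) = - 9 I - 9 I^{2}$)
$R{\left(d \right)} = \frac{8 + d}{1 + d}$
$f{\left(D,M \right)} = -3 + D^{2}$
$-1802 - f{\left(t{\left(-3 \right)},R{\left(4 \right)} \right)} = -1802 - \left(-3 + \left(9 \left(-3\right) \left(-1 - -3\right)\right)^{2}\right) = -1802 - \left(-3 + \left(9 \left(-3\right) \left(-1 + 3\right)\right)^{2}\right) = -1802 - \left(-3 + \left(9 \left(-3\right) 2\right)^{2}\right) = -1802 - \left(-3 + \left(-54\right)^{2}\right) = -1802 - \left(-3 + 2916\right) = -1802 - 2913 = -4715$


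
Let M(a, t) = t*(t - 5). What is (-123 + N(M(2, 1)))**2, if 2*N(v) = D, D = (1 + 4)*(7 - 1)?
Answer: 11664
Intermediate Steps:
D = 30 (D = 5*6 = 30)
M(a, t) = t*(-5 + t)
N(v) = 15 (N(v) = (1/2)*30 = 15)
(-123 + N(M(2, 1)))**2 = (-123 + 15)**2 = (-108)**2 = 11664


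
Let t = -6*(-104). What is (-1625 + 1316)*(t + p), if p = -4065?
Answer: 1063269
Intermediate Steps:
t = 624
(-1625 + 1316)*(t + p) = (-1625 + 1316)*(624 - 4065) = -309*(-3441) = 1063269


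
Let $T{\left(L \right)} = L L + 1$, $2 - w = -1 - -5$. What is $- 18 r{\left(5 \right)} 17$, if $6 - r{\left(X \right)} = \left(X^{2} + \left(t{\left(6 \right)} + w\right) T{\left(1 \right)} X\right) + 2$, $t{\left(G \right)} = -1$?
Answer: $-2754$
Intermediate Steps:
$w = -2$ ($w = 2 - \left(-1 - -5\right) = 2 - \left(-1 + 5\right) = 2 - 4 = -2$)
$T{\left(L \right)} = 1 + L^{2}$ ($T{\left(L \right)} = L^{2} + 1 = 1 + L^{2}$)
$r{\left(X \right)} = 4 - X^{2} + 6 X$ ($r{\left(X \right)} = 6 - \left(\left(X^{2} + \left(-1 - 2\right) \left(1 + 1^{2}\right) X\right) + 2\right) = 6 - \left(\left(X^{2} + - 3 \left(1 + 1\right) X\right) + 2\right) = 6 - \left(\left(X^{2} + \left(-3\right) 2 X\right) + 2\right) = 6 - \left(\left(X^{2} - 6 X\right) + 2\right) = 6 - \left(2 + X^{2} - 6 X\right) = 4 - X^{2} + 6 X$)
$- 18 r{\left(5 \right)} 17 = - 18 \left(4 - 5^{2} + 6 \cdot 5\right) 17 = - 18 \left(4 - 25 + 30\right) 17 = \left(-18\right) 9 \cdot 17 = \left(-162\right) 17 = -2754$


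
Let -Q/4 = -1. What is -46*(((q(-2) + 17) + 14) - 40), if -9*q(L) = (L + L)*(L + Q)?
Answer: 3358/9 ≈ 373.11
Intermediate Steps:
Q = 4 (Q = -4*(-1) = 4)
q(L) = -2*L*(4 + L)/9 (q(L) = -(L + L)*(L + 4)/9 = -2*L*(4 + L)/9)
-46*(((q(-2) + 17) + 14) - 40) = -46*(((-2/9*(-2)*(4 - 2) + 17) + 14) - 40) = -46*(((-2/9*(-2)*2 + 17) + 14) - 40) = -46*(((8/9 + 17) + 14) - 40) = -46*((161/9 + 14) - 40) = -46*(287/9 - 40) = -46*(-73/9) = 3358/9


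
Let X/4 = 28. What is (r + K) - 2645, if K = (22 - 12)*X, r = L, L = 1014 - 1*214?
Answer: -725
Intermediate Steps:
X = 112 (X = 4*28 = 112)
L = 800 (L = 1014 - 214 = 800)
r = 800
K = 1120 (K = (22 - 12)*112 = 10*112 = 1120)
(r + K) - 2645 = (800 + 1120) - 2645 = 1920 - 2645 = -725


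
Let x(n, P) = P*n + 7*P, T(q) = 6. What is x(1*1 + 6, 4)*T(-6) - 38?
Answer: 298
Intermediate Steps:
x(n, P) = 7*P + P*n
x(1*1 + 6, 4)*T(-6) - 38 = (4*(7 + (1*1 + 6)))*6 - 38 = (4*(7 + (1 + 6)))*6 - 38 = (4*(7 + 7))*6 - 38 = (4*14)*6 - 38 = 56*6 - 38 = 336 - 38 = 298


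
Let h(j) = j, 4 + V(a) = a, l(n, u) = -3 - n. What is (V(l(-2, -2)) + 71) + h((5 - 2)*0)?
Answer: 66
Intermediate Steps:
V(a) = -4 + a
(V(l(-2, -2)) + 71) + h((5 - 2)*0) = ((-4 + (-3 - 1*(-2))) + 71) + (5 - 2)*0 = ((-4 + (-3 + 2)) + 71) + 3*0 = ((-4 - 1) + 71) + 0 = (-5 + 71) + 0 = 66 + 0 = 66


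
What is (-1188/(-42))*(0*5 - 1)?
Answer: -198/7 ≈ -28.286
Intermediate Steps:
(-1188/(-42))*(0*5 - 1) = (-1188*(-1)/42)*(0 - 1) = -27*(-22/21)*(-1) = (198/7)*(-1) = -198/7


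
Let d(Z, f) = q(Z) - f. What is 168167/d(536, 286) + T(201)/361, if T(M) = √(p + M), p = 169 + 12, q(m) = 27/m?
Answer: -90137512/153269 + √382/361 ≈ -588.05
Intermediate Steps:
p = 181
T(M) = √(181 + M)
d(Z, f) = -f + 27/Z (d(Z, f) = 27/Z - f = -f + 27/Z)
168167/d(536, 286) + T(201)/361 = 168167/(-1*286 + 27/536) + √(181 + 201)/361 = 168167/(-286 + 27*(1/536)) + √382*(1/361) = 168167/(-286 + 27/536) + √382/361 = 168167/(-153269/536) + √382/361 = 168167*(-536/153269) + √382/361 = -90137512/153269 + √382/361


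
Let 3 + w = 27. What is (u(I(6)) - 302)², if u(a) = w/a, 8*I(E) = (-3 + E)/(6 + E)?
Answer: 217156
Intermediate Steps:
w = 24 (w = -3 + 27 = 24)
I(E) = (-3 + E)/(8*(6 + E)) (I(E) = ((-3 + E)/(6 + E))/8 = (-3 + E)/(8*(6 + E)))
u(a) = 24/a
(u(I(6)) - 302)² = (24/(((-3 + 6)/(8*(6 + 6)))) - 302)² = (24/(((⅛)*3/12)) - 302)² = (24/(((⅛)*(1/12)*3)) - 302)² = (24/(1/32) - 302)² = (24*32 - 302)² = (768 - 302)² = 466² = 217156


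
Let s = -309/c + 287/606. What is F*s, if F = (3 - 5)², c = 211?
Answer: -253394/63933 ≈ -3.9634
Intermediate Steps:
F = 4 (F = (-2)² = 4)
s = -126697/127866 (s = -309/211 + 287/606 = -126697/127866 ≈ -0.99086)
F*s = 4*(-126697/127866) = -253394/63933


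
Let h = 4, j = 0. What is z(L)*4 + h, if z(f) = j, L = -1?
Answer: 4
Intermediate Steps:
z(f) = 0
z(L)*4 + h = 0*4 + 4 = 0 + 4 = 4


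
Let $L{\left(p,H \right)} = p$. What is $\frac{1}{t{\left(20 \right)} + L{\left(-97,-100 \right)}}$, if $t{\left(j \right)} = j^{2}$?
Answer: $\frac{1}{303} \approx 0.0033003$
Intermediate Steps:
$\frac{1}{t{\left(20 \right)} + L{\left(-97,-100 \right)}} = \frac{1}{20^{2} - 97} = \frac{1}{400 - 97} = \frac{1}{303}$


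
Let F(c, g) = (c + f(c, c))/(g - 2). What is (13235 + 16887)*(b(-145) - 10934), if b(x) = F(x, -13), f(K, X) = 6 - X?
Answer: -1646829984/5 ≈ -3.2937e+8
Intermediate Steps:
F(c, g) = 6/(-2 + g) (F(c, g) = (c + (6 - c))/(g - 2) = 6/(-2 + g))
b(x) = -2/5 (b(x) = 6/(-2 - 13) = 6/(-15) = 6*(-1/15) = -2/5)
(13235 + 16887)*(b(-145) - 10934) = (13235 + 16887)*(-2/5 - 10934) = 30122*(-54672/5) = -1646829984/5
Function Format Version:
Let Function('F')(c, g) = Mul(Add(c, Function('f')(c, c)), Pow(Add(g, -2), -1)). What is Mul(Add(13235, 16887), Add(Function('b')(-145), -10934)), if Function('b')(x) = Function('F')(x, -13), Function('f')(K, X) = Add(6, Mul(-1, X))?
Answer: Rational(-1646829984, 5) ≈ -3.2937e+8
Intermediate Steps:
Function('F')(c, g) = Mul(6, Pow(Add(-2, g), -1)) (Function('F')(c, g) = Mul(Add(c, Add(6, Mul(-1, c))), Pow(Add(g, -2), -1)) = Mul(6, Pow(Add(-2, g), -1)))
Function('b')(x) = Rational(-2, 5) (Function('b')(x) = Mul(6, Pow(Add(-2, -13), -1)) = Mul(6, Pow(-15, -1)) = Mul(6, Rational(-1, 15)) = Rational(-2, 5))
Mul(Add(13235, 16887), Add(Function('b')(-145), -10934)) = Mul(Add(13235, 16887), Add(Rational(-2, 5), -10934)) = Mul(30122, Rational(-54672, 5)) = Rational(-1646829984, 5)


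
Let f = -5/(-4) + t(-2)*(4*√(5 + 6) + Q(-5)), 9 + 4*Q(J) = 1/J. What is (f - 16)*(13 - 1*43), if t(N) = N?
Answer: 609/2 + 240*√11 ≈ 1100.5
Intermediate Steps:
Q(J) = -9/4 + 1/(4*J)
f = 117/20 - 8*√11 (f = -5/(-4) - 2*(4*√(5 + 6) + (¼)*(1 - 9*(-5))/(-5)) = -5*(-¼) - 2*(4*√11 + (¼)*(-⅕)*(1 + 45)) = 5/4 - 2*(4*√11 + (¼)*(-⅕)*46) = 5/4 - 2*(4*√11 - 23/10) = 5/4 - 2*(-23/10 + 4*√11) = 5/4 + (23/5 - 8*√11) = 117/20 - 8*√11 ≈ -20.683)
(f - 16)*(13 - 1*43) = ((117/20 - 8*√11) - 16)*(13 - 1*43) = (-203/20 - 8*√11)*(13 - 43) = (-203/20 - 8*√11)*(-30) = 609/2 + 240*√11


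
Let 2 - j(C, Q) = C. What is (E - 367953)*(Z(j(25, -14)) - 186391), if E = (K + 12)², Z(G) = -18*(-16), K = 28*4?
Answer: 65615637431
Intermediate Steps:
j(C, Q) = 2 - C
K = 112
Z(G) = 288
E = 15376 (E = (112 + 12)² = 124² = 15376)
(E - 367953)*(Z(j(25, -14)) - 186391) = (15376 - 367953)*(288 - 186391) = -352577*(-186103) = 65615637431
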